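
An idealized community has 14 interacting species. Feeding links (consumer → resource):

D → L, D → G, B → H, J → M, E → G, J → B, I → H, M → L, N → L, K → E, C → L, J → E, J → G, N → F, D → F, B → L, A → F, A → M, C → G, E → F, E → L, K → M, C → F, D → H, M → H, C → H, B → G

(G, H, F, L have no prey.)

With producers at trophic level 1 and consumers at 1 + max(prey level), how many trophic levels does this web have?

3

Producers (level 1): G, H, F, L.
H → M → J gives J level 3.
No species has a prey at level 3, so no species reaches level 4.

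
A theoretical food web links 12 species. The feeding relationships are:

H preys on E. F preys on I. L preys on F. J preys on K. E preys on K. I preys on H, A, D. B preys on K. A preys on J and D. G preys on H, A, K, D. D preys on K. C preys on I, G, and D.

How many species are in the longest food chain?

6 species

One longest chain: K → E → H → I → F → L.
It has 6 species and 5 links.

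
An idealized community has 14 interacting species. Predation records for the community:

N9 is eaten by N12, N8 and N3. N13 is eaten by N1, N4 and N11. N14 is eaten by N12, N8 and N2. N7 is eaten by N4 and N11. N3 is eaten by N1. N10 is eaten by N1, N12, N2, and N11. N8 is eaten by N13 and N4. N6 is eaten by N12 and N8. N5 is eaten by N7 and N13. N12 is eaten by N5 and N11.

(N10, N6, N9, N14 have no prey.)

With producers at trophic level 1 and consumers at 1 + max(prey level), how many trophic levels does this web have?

5

Producers (level 1): N10, N6, N9, N14.
N10 → N12 → N5 → N7 → N4 gives N4 level 5.
No species has a prey at level 5, so no species reaches level 6.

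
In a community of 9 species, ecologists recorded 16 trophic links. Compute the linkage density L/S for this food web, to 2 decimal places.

There are L = 16 links among S = 9 species.
L/S = 16/9 = 1.7778 ≈ 1.78.

L/S = 1.78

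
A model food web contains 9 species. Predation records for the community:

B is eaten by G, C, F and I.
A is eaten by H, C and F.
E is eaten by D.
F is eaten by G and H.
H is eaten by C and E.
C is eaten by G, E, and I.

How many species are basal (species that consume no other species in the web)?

2

Basal species (no prey listed): A, B.
Count: 2.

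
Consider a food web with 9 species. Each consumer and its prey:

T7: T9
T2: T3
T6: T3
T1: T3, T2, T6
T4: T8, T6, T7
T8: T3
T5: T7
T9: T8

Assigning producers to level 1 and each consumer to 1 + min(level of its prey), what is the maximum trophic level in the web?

5

Producers (level 1): T3.
Following each consumer down to its lowest-level prey: T3 → T8 → T9 → T7 → T5 (levels 1 through 5).
All prey of T5 (T7 4) are at level 4 or above, so T5 is at level 1 + 4 = 5.
Every consumer has at least one prey at level 4 or below, so none exceeds level 5.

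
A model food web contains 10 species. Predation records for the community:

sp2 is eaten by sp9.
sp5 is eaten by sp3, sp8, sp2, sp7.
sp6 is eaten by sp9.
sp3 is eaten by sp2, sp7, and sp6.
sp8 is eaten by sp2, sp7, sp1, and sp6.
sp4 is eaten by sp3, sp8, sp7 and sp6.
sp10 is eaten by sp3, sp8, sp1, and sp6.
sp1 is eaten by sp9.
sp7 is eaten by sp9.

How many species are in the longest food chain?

4 species

One longest chain: sp10 → sp3 → sp2 → sp9.
It has 4 species and 3 links.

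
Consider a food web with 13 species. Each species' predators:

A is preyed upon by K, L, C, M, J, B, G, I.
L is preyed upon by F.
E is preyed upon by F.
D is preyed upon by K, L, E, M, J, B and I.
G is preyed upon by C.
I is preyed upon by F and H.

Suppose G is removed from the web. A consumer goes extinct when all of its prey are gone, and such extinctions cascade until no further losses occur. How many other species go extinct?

0

Remove G.
Every predator of it retains at least one other prey: C still has A.
No consumer loses all prey, so no secondary extinctions occur.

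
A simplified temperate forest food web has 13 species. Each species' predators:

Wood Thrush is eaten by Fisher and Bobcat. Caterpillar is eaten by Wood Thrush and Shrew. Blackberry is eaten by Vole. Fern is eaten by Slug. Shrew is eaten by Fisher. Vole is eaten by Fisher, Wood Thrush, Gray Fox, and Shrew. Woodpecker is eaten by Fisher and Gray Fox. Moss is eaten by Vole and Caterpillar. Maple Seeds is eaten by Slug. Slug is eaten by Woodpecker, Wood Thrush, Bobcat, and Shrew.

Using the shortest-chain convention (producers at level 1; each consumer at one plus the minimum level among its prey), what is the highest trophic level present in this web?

Producers (level 1): Maple Seeds, Blackberry, Moss, Fern.
Following each consumer down to its lowest-level prey: Maple Seeds → Slug → Wood Thrush (levels 1 through 3).
All prey of Wood Thrush (Slug 2, Caterpillar 2, Vole 2) are at level 2 or above, so Wood Thrush is at level 1 + 2 = 3.
Every consumer has at least one prey at level 2 or below, so none exceeds level 3.

3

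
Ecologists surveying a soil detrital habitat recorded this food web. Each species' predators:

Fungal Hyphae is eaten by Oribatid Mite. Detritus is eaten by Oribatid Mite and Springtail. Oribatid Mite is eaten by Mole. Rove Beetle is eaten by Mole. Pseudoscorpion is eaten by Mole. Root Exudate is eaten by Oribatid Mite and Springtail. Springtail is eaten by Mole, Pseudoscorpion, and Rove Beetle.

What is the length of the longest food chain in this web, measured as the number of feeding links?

One longest chain: Detritus → Springtail → Rove Beetle → Mole.
It has 4 species and 3 links.

3 links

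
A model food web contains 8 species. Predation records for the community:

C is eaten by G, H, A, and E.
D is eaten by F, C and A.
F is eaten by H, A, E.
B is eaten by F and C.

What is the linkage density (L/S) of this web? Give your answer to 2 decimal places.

There are L = 12 links among S = 8 species.
L/S = 12/8 = 1.5000 ≈ 1.50.

L/S = 1.50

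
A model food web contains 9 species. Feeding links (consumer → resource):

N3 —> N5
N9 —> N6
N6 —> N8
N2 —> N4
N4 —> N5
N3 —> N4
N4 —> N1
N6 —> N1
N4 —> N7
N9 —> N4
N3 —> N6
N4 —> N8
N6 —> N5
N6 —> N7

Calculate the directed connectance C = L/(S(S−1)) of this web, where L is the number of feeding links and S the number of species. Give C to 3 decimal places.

The web has S = 9 species and L = 14 feeding links.
C = L / (S(S−1)) = 14 / 72 = 0.1944 ≈ 0.194.

C = 0.194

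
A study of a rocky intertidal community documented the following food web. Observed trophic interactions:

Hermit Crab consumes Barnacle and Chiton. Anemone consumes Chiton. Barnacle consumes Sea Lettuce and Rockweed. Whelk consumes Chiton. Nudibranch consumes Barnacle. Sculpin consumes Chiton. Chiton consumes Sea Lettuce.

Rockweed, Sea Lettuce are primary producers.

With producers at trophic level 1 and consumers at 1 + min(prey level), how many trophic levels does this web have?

3

Producers (level 1): Rockweed, Sea Lettuce.
Following each consumer down to its lowest-level prey: Rockweed → Barnacle → Nudibranch (levels 1 through 3).
All prey of Nudibranch (Barnacle 2) are at level 2 or above, so Nudibranch is at level 1 + 2 = 3.
Every consumer has at least one prey at level 2 or below, so none exceeds level 3.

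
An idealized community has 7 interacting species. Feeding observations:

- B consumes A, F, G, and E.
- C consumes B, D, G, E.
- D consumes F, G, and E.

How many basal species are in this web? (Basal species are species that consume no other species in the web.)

Basal species (no prey listed): F, G, A, E.
Count: 4.

4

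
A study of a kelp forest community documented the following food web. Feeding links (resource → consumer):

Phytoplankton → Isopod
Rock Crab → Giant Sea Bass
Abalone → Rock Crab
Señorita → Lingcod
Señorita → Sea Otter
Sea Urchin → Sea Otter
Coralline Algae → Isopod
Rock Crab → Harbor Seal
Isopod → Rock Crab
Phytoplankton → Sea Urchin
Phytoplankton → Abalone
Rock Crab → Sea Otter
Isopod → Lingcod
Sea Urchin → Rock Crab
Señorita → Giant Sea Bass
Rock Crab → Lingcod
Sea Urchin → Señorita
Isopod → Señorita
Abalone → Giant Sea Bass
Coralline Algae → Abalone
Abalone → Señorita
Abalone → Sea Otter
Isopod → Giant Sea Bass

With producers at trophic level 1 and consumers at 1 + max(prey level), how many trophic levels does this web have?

Producers (level 1): Phytoplankton, Coralline Algae.
Phytoplankton → Isopod → Señorita → Giant Sea Bass gives Giant Sea Bass level 4.
No species has a prey at level 4, so no species reaches level 5.

4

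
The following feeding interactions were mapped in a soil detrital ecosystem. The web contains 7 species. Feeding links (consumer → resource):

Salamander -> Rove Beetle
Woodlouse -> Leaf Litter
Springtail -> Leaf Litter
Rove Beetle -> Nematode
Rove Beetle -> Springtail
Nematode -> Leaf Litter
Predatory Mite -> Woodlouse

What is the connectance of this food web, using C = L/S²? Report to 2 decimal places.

The web has S = 7 species and L = 7 feeding links.
C = L / S² = 7 / 49 = 0.1429 ≈ 0.14.

C = 0.14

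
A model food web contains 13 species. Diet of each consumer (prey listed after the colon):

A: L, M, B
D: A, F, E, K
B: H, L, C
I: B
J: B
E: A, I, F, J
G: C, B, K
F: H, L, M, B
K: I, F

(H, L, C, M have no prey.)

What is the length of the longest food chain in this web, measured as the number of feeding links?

One longest chain: H → B → J → E → D.
It has 5 species and 4 links.

4 links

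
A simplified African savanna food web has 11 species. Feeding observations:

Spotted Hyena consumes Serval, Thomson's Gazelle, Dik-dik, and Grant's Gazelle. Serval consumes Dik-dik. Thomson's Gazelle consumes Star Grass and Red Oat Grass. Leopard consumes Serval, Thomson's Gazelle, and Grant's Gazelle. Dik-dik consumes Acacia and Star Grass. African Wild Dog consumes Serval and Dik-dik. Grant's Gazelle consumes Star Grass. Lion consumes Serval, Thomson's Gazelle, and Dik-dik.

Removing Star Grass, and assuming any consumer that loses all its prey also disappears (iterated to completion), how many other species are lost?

Remove Star Grass.
Round 1: Grant's Gazelle (all prey gone) → extinct.
No further losses. Total secondary extinctions: 1.

1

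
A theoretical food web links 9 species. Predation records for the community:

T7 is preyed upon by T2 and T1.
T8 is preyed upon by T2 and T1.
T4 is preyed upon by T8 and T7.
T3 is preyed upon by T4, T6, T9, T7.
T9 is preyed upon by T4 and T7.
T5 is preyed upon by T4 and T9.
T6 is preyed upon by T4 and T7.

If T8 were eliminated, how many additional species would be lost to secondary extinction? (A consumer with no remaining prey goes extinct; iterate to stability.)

Remove T8.
Every predator of it retains at least one other prey: T1 still has T7; T2 still has T7.
No consumer loses all prey, so no secondary extinctions occur.

0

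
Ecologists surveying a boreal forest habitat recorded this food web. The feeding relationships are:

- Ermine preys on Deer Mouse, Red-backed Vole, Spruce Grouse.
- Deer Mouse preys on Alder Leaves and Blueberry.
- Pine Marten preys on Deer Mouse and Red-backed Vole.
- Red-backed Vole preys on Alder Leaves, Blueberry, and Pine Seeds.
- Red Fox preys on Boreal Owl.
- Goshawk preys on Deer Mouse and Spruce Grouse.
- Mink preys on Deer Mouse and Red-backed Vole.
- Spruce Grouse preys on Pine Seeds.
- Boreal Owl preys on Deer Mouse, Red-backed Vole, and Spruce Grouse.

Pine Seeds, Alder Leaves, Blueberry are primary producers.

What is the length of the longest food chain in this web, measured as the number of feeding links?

One longest chain: Pine Seeds → Spruce Grouse → Boreal Owl → Red Fox.
It has 4 species and 3 links.

3 links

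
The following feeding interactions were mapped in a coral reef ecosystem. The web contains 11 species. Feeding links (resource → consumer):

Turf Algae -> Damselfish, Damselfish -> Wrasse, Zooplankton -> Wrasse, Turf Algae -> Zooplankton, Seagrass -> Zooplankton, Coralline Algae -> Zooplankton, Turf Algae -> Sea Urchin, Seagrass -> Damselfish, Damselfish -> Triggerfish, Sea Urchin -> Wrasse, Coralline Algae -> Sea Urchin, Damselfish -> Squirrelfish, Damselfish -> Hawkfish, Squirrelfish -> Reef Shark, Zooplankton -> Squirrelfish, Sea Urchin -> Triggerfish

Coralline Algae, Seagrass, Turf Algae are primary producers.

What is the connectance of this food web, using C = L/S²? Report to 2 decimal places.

C = 0.13

The web has S = 11 species and L = 16 feeding links.
C = L / S² = 16 / 121 = 0.1322 ≈ 0.13.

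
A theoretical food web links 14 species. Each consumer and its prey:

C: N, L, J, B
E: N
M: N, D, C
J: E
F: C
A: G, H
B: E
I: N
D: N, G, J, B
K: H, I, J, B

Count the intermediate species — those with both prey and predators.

6

Intermediate species (has both prey and predators): I, E, J, B, D, C.
Count: 6.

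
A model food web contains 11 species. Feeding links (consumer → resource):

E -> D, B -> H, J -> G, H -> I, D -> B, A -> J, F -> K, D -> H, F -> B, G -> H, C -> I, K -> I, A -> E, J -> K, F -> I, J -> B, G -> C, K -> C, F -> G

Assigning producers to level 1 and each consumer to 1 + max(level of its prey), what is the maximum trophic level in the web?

6

Producers (level 1): I.
I → H → B → D → E → A gives A level 6.
No species has a prey at level 6, so no species reaches level 7.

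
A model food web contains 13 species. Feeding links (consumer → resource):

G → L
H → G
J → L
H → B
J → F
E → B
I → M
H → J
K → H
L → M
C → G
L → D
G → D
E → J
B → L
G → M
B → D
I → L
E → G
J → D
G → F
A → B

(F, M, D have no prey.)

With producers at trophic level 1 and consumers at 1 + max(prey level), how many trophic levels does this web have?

5

Producers (level 1): F, M, D.
M → L → B → H → K gives K level 5.
No species has a prey at level 5, so no species reaches level 6.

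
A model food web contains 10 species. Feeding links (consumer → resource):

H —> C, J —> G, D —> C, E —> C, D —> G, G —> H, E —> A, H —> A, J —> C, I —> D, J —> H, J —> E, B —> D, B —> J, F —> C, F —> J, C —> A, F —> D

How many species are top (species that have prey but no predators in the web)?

3

Top species (has prey, but nothing eats it): B, F, I.
Count: 3.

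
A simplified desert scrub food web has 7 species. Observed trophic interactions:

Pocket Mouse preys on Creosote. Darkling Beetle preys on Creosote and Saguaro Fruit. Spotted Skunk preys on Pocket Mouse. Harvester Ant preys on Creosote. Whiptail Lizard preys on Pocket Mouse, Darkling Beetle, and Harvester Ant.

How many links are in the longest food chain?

2 links

One longest chain: Creosote → Pocket Mouse → Spotted Skunk.
It has 3 species and 2 links.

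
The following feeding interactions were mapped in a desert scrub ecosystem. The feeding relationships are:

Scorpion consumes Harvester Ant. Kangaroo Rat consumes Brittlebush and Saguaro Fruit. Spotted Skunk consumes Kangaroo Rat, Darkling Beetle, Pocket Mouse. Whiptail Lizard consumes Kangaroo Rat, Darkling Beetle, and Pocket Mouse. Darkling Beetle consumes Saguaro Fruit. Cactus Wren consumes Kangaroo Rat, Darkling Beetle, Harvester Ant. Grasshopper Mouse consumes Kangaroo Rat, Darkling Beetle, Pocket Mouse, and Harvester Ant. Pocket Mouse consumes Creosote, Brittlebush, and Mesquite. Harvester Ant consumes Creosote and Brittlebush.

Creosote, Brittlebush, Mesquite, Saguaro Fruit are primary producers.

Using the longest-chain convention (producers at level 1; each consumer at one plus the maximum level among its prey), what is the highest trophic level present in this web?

Producers (level 1): Creosote, Brittlebush, Mesquite, Saguaro Fruit.
Saguaro Fruit → Darkling Beetle → Cactus Wren gives Cactus Wren level 3.
No species has a prey at level 3, so no species reaches level 4.

3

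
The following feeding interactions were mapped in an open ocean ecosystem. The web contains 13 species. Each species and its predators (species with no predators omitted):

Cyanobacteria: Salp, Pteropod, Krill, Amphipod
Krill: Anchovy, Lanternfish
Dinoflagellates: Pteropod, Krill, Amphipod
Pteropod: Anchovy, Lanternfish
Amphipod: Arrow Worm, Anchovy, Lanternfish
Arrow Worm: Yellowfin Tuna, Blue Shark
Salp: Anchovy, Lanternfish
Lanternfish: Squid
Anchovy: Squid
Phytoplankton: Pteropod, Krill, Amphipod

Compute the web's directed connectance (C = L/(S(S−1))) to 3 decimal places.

C = 0.147

The web has S = 13 species and L = 23 feeding links.
C = L / (S(S−1)) = 23 / 156 = 0.1474 ≈ 0.147.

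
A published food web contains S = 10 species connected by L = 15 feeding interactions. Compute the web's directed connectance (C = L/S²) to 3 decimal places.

The web has S = 10 species and L = 15 feeding links.
C = L / S² = 15 / 100 = 0.1500 ≈ 0.150.

C = 0.150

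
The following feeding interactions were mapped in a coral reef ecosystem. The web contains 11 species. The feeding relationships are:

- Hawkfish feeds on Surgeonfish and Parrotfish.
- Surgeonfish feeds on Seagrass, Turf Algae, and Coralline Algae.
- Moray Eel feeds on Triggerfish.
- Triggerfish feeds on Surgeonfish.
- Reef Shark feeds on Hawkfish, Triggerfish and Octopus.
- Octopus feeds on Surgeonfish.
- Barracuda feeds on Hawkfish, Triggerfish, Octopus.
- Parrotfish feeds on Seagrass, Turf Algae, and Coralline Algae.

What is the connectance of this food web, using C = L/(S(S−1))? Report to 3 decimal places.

C = 0.155

The web has S = 11 species and L = 17 feeding links.
C = L / (S(S−1)) = 17 / 110 = 0.1545 ≈ 0.155.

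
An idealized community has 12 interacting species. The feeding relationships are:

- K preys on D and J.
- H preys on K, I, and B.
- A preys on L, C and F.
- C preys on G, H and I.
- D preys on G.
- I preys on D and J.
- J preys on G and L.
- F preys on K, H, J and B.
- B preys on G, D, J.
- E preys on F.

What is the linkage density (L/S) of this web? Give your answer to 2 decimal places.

There are L = 24 links among S = 12 species.
L/S = 24/12 = 2.0000 ≈ 2.00.

L/S = 2.00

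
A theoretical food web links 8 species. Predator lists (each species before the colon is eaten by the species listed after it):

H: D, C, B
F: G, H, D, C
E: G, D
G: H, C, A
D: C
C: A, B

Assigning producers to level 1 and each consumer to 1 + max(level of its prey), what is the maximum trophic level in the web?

Producers (level 1): F, E.
F → G → H → D → C → B gives B level 6.
No species has a prey at level 6, so no species reaches level 7.

6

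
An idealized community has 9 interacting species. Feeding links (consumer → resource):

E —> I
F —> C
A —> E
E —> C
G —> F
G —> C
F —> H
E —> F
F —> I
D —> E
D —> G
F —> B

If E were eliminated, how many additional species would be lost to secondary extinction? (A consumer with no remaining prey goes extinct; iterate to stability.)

1

Remove E.
Round 1: A (all prey gone) → extinct.
No further losses. Total secondary extinctions: 1.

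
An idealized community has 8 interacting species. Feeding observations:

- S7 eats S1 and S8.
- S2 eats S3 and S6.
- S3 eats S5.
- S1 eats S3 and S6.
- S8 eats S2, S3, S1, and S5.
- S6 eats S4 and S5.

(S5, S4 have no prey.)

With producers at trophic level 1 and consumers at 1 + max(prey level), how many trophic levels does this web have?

Producers (level 1): S5, S4.
S5 → S3 → S2 → S8 → S7 gives S7 level 5.
No species has a prey at level 5, so no species reaches level 6.

5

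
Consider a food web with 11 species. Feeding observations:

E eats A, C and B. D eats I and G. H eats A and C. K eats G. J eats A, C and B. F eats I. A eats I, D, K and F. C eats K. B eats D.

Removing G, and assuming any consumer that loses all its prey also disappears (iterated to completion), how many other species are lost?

Remove G.
Round 1: K (all prey gone) → extinct.
Round 2: C (all prey gone) → extinct.
No further losses. Total secondary extinctions: 2.

2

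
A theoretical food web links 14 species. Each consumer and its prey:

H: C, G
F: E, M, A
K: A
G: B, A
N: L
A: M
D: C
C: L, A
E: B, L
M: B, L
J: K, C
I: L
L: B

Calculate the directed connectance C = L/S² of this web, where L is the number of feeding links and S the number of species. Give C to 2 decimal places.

C = 0.11

The web has S = 14 species and L = 21 feeding links.
C = L / S² = 21 / 196 = 0.1071 ≈ 0.11.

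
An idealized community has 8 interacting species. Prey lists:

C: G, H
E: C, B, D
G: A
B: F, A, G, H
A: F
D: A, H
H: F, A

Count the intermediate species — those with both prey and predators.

6

Intermediate species (has both prey and predators): A, G, H, C, B, D.
Count: 6.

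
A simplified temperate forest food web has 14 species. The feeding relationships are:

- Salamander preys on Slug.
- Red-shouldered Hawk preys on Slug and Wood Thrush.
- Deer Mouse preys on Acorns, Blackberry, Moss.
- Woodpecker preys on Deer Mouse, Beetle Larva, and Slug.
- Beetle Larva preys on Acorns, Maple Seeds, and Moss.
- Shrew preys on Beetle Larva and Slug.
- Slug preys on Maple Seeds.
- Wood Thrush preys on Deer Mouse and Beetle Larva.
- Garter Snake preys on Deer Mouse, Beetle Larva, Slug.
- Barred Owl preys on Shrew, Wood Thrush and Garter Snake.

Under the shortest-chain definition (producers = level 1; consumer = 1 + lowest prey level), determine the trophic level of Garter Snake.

Trophic level 3

Moss is a producer → level 1.
Deer Mouse eats Moss → level 2.
Garter Snake eats Deer Mouse → level 3.
No prey of Garter Snake is below level 2, so 3 is the minimum.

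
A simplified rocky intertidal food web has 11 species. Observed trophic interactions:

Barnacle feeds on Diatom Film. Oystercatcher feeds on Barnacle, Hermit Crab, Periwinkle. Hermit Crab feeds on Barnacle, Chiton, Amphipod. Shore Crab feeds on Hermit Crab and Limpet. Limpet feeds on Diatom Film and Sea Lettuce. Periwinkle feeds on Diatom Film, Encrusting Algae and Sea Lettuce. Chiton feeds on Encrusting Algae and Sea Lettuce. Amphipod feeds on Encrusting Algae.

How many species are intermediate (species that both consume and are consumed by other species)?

6

Intermediate species (has both prey and predators): Periwinkle, Limpet, Barnacle, Amphipod, Chiton, Hermit Crab.
Count: 6.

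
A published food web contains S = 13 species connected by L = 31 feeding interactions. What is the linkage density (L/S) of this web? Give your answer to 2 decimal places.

There are L = 31 links among S = 13 species.
L/S = 31/13 = 2.3846 ≈ 2.38.

L/S = 2.38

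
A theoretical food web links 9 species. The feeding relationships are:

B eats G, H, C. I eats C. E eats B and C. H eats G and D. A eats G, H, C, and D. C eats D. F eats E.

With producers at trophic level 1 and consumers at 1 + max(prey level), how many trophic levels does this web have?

5

Producers (level 1): D, G.
D → C → B → E → F gives F level 5.
No species has a prey at level 5, so no species reaches level 6.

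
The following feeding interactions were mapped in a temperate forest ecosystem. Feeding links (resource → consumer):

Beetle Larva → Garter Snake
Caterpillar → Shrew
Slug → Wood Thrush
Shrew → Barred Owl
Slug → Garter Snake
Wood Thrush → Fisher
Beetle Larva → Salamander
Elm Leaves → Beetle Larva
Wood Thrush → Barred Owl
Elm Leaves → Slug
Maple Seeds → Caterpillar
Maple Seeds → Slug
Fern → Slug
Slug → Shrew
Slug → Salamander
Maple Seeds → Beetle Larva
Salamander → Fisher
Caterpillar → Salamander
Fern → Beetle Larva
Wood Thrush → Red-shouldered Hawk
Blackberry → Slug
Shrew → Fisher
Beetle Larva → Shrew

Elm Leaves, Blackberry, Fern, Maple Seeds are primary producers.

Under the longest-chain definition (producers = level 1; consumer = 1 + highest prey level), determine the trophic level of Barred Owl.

Elm Leaves is a producer → level 1.
Beetle Larva eats Elm Leaves (level 1); other prey at levels: Fern 1, Maple Seeds 1 → level 2.
Shrew eats Beetle Larva (level 2); other prey at levels: Caterpillar 2, Slug 2 → level 3.
Barred Owl eats Shrew (level 3); other prey at levels: Wood Thrush 3 → level 4.

Trophic level 4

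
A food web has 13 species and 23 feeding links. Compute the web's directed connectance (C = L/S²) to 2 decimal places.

C = 0.14

The web has S = 13 species and L = 23 feeding links.
C = L / S² = 23 / 169 = 0.1361 ≈ 0.14.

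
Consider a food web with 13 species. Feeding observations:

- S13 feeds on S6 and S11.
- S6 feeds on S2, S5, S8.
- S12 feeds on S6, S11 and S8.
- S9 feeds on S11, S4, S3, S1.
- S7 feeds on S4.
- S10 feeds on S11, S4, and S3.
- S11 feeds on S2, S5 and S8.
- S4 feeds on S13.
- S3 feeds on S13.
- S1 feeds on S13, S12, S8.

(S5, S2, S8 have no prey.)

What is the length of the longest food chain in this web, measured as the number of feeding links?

4 links

One longest chain: S5 → S11 → S13 → S4 → S7.
It has 5 species and 4 links.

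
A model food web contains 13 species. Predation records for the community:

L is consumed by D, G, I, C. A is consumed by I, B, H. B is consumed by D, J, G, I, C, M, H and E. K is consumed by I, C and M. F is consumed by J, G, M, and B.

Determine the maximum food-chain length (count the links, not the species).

One longest chain: A → B → H.
It has 3 species and 2 links.

2 links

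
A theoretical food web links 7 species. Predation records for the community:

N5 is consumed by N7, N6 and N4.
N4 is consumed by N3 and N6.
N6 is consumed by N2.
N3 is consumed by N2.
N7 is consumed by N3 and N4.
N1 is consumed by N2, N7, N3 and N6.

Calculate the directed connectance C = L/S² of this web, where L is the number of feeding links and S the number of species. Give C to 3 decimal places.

The web has S = 7 species and L = 13 feeding links.
C = L / S² = 13 / 49 = 0.2653 ≈ 0.265.

C = 0.265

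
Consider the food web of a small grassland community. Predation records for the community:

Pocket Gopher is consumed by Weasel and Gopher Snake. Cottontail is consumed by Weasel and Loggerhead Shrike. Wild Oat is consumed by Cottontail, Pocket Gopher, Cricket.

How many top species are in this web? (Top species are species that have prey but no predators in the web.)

Top species (has prey, but nothing eats it): Cricket, Weasel, Loggerhead Shrike, Gopher Snake.
Count: 4.

4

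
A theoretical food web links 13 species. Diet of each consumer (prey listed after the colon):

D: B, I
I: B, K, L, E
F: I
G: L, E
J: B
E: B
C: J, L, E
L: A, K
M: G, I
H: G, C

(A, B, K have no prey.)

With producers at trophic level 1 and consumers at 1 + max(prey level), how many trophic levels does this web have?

Producers (level 1): A, B, K.
A → L → G → M gives M level 4.
No species has a prey at level 4, so no species reaches level 5.

4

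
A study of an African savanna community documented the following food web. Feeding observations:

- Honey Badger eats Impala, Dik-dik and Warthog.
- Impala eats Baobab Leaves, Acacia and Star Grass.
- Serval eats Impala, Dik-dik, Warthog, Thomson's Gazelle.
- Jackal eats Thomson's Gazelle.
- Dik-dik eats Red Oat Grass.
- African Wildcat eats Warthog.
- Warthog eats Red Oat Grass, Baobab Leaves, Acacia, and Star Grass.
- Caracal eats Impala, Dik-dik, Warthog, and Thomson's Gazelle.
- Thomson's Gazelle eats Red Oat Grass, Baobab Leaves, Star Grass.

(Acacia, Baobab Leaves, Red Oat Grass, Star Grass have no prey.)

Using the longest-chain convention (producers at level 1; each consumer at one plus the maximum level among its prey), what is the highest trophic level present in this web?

3

Producers (level 1): Acacia, Baobab Leaves, Red Oat Grass, Star Grass.
Red Oat Grass → Dik-dik → Serval gives Serval level 3.
No species has a prey at level 3, so no species reaches level 4.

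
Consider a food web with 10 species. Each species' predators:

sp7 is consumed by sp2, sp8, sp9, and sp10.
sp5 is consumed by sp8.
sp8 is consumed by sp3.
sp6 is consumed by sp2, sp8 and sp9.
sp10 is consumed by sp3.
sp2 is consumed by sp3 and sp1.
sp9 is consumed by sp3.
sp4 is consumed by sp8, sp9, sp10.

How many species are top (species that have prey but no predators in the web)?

Top species (has prey, but nothing eats it): sp3, sp1.
Count: 2.

2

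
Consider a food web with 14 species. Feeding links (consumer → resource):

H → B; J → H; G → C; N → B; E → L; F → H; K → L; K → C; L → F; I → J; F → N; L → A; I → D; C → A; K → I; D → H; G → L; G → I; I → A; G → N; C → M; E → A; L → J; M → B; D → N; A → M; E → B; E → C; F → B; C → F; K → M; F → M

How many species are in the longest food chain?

One longest chain: B → M → A → L → E.
It has 5 species and 4 links.

5 species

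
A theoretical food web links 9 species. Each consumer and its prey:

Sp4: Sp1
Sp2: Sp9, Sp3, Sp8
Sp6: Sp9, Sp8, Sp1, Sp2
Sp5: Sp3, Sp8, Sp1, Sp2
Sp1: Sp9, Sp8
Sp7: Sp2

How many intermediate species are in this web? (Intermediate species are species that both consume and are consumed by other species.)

2

Intermediate species (has both prey and predators): Sp1, Sp2.
Count: 2.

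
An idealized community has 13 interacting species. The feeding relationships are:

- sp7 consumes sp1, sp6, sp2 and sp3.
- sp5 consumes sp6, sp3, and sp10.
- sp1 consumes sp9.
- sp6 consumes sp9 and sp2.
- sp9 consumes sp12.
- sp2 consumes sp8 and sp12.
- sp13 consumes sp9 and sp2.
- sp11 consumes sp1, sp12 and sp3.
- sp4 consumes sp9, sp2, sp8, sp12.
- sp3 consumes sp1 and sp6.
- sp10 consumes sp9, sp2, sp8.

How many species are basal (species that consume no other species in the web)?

Basal species (no prey listed): sp12, sp8.
Count: 2.

2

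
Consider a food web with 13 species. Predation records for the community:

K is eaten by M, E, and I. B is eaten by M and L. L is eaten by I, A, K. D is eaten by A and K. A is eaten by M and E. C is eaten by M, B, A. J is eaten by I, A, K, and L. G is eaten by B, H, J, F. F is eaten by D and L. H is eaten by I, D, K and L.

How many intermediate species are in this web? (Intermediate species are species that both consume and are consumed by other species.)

Intermediate species (has both prey and predators): F, H, B, J, D, L, K, A.
Count: 8.

8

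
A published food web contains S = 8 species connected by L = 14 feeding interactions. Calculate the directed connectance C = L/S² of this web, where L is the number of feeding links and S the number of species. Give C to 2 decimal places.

The web has S = 8 species and L = 14 feeding links.
C = L / S² = 14 / 64 = 0.2188 ≈ 0.22.

C = 0.22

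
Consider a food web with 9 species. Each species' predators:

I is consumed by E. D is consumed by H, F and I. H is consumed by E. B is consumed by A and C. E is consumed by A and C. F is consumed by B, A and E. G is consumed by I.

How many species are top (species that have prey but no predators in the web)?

Top species (has prey, but nothing eats it): A, C.
Count: 2.

2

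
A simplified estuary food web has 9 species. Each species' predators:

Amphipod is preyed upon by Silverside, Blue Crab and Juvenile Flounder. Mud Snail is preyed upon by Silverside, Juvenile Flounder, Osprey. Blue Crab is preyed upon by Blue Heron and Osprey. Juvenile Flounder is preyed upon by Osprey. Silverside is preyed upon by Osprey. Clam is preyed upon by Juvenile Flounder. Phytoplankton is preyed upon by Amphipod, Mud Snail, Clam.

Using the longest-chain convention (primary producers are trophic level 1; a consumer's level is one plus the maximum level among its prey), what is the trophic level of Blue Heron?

Trophic level 4

Phytoplankton is a producer → level 1.
Amphipod eats Phytoplankton → level 2.
Blue Crab eats Amphipod → level 3.
Blue Heron eats Blue Crab → level 4.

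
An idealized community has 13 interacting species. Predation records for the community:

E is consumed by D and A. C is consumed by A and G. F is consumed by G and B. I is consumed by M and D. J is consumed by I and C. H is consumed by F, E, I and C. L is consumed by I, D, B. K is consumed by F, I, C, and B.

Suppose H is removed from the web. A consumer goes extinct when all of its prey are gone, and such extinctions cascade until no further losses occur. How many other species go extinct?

Remove H.
Round 1: E (all prey gone) → extinct.
No further losses. Total secondary extinctions: 1.

1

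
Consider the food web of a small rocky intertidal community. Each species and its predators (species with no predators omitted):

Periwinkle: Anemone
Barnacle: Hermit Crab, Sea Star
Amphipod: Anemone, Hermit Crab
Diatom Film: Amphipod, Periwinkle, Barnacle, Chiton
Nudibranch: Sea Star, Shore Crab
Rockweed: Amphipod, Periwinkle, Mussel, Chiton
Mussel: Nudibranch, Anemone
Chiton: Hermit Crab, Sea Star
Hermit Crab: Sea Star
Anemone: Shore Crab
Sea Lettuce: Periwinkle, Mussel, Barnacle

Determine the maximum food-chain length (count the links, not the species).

One longest chain: Rockweed → Mussel → Nudibranch → Sea Star.
It has 4 species and 3 links.

3 links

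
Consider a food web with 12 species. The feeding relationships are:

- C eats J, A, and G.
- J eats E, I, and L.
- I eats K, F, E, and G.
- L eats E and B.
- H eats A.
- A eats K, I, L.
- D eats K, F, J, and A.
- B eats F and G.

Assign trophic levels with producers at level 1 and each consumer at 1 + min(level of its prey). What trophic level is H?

K is a producer → level 1.
A eats K → level 2.
H eats A → level 3.
No prey of H is below level 2, so 3 is the minimum.

Trophic level 3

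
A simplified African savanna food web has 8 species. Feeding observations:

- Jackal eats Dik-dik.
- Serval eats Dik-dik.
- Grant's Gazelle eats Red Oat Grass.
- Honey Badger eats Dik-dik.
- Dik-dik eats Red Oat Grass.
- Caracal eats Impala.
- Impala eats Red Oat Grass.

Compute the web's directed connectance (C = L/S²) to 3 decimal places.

C = 0.109

The web has S = 8 species and L = 7 feeding links.
C = L / S² = 7 / 64 = 0.1094 ≈ 0.109.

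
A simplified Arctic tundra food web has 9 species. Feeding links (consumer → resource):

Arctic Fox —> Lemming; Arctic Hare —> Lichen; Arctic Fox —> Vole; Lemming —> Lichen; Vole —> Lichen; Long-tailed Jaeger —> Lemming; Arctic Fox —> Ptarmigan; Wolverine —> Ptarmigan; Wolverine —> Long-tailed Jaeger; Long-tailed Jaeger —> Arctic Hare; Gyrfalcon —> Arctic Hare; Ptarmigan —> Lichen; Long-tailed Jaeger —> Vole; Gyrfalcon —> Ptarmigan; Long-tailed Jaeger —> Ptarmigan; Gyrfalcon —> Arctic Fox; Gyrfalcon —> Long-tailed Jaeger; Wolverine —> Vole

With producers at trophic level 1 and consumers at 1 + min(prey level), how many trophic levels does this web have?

3

Producers (level 1): Lichen.
Following each consumer down to its lowest-level prey: Lichen → Ptarmigan → Gyrfalcon (levels 1 through 3).
All prey of Gyrfalcon (Ptarmigan 2, Arctic Hare 2, Arctic Fox 3, Long-tailed Jaeger 3) are at level 2 or above, so Gyrfalcon is at level 1 + 2 = 3.
Every consumer has at least one prey at level 2 or below, so none exceeds level 3.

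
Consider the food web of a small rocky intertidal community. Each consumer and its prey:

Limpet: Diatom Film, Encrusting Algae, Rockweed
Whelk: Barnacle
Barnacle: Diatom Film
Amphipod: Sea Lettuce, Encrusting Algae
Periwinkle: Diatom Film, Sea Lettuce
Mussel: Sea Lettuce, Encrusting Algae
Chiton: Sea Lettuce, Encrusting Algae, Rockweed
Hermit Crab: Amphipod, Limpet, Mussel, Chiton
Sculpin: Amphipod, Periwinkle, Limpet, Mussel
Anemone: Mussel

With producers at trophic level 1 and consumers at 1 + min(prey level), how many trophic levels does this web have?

3

Producers (level 1): Diatom Film, Sea Lettuce, Encrusting Algae, Rockweed.
Following each consumer down to its lowest-level prey: Sea Lettuce → Mussel → Hermit Crab (levels 1 through 3).
All prey of Hermit Crab (Mussel 2, Chiton 2, Amphipod 2, Limpet 2) are at level 2 or above, so Hermit Crab is at level 1 + 2 = 3.
Every consumer has at least one prey at level 2 or below, so none exceeds level 3.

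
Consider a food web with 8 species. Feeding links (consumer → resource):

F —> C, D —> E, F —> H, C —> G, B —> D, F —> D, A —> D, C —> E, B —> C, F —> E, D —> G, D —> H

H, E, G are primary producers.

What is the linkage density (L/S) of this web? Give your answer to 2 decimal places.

L/S = 1.50

There are L = 12 links among S = 8 species.
L/S = 12/8 = 1.5000 ≈ 1.50.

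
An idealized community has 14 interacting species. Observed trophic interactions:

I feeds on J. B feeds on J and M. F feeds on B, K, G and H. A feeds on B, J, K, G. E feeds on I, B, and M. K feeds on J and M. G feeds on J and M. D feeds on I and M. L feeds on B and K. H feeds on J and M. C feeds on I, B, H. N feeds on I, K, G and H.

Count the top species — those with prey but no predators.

7

Top species (has prey, but nothing eats it): N, L, C, E, A, F, D.
Count: 7.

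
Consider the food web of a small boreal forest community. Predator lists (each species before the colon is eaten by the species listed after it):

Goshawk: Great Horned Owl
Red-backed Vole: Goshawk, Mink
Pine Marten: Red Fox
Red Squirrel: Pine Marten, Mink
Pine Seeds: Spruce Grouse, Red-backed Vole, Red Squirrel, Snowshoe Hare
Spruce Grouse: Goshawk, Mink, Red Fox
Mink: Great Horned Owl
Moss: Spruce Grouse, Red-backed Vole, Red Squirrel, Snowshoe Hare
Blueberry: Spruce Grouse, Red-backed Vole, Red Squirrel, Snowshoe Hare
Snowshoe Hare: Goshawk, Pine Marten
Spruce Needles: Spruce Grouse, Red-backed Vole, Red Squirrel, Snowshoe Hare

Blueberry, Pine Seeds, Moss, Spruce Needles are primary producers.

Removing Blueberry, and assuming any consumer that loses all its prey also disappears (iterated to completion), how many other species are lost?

0

Remove Blueberry.
Every predator of it retains at least one other prey: Spruce Grouse still has Pine Seeds, Moss, Spruce Needles; Red-backed Vole still has Pine Seeds, Moss, Spruce Needles; Red Squirrel still has Pine Seeds, Moss, Spruce Needles; Snowshoe Hare still has Pine Seeds, Moss, Spruce Needles.
No consumer loses all prey, so no secondary extinctions occur.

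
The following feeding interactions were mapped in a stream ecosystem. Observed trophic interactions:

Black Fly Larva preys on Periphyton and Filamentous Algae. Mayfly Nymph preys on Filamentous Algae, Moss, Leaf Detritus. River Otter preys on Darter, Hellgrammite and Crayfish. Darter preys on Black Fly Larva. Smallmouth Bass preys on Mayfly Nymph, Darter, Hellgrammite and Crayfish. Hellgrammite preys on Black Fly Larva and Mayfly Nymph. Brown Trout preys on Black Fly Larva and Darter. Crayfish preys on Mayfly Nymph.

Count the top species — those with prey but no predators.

3

Top species (has prey, but nothing eats it): Smallmouth Bass, River Otter, Brown Trout.
Count: 3.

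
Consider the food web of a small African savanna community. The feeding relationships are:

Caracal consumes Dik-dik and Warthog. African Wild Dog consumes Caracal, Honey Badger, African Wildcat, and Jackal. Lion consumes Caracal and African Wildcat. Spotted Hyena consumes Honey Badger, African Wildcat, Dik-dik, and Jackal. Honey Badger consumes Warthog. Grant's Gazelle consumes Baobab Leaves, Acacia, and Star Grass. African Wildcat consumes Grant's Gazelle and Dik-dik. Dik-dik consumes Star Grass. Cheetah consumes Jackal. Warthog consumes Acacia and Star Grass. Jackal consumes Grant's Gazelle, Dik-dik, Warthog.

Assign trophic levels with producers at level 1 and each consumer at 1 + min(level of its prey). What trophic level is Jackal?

Trophic level 3

Star Grass is a producer → level 1.
Dik-dik eats Star Grass → level 2.
Jackal eats Dik-dik → level 3.
No prey of Jackal is below level 2, so 3 is the minimum.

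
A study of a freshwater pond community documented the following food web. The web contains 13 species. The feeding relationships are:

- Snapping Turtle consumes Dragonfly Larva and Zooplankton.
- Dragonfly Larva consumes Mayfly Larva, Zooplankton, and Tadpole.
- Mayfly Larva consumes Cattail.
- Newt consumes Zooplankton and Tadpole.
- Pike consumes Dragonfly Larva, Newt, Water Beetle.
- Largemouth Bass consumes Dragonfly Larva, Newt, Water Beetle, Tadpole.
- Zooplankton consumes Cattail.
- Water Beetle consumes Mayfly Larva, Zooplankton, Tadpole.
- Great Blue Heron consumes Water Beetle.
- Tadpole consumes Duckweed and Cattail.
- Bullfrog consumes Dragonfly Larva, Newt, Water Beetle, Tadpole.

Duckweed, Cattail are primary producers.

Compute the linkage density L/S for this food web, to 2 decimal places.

There are L = 26 links among S = 13 species.
L/S = 26/13 = 2.0000 ≈ 2.00.

L/S = 2.00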